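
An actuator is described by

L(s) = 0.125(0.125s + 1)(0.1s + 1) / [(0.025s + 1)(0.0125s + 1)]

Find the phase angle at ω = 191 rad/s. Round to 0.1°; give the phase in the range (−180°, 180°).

29.2°

At ω = 191 rad/s:
zero (1 + j191·0.125) = 1 + j23.875 → |·| ≈ 23.896, ∠ ≈ 87.60°
zero (1 + j191·0.1) = 1 + j19.1 → |·| ≈ 19.126, ∠ ≈ 87.00°
pole (1 + j191·0.025) = 1 + j4.775 → |·| ≈ 4.8786, ∠ ≈ 78.17°
pole (1 + j191·0.0125) = 1 + j2.3875 → |·| ≈ 2.5885, ∠ ≈ 67.27°
∠L = (87.60° + 87.00°) − (78.17° + 67.27°) = 29.16°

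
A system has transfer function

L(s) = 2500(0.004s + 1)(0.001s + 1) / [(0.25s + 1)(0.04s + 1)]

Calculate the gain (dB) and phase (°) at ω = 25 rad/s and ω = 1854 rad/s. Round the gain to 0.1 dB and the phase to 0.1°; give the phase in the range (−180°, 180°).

ω = 25: 49.0 dB, -118.8°; ω = 1854: 1.2 dB, -35.1°

At ω = 25 rad/s:
zero (1 + j25·0.004) = 1 + j0.1 → |·| ≈ 1.005, ∠ ≈ 5.71°
zero (1 + j25·0.001) = 1 + j0.025 → |·| ≈ 1.0003, ∠ ≈ 1.43°
pole (1 + j25·0.25) = 1 + j6.25 → |·| ≈ 6.3295, ∠ ≈ 80.91°
pole (1 + j25·0.04) = 1 + j1 → |·| ≈ 1.4142, ∠ ≈ 45.00°
|L| = 2500 · 1.005 · 1.0003 / (6.3295 · 1.4142) ≈ 280.77
Gain = 20 log₁₀(280.77) ≈ 48.97 dB
∠L = (5.71° + 1.43°) − (80.91° + 45.00°) = -118.77°

At ω = 1854 rad/s:
zero (1 + j1854·0.004) = 1 + j7.416 → |·| ≈ 7.4831, ∠ ≈ 82.32°
zero (1 + j1854·0.001) = 1 + j1.854 → |·| ≈ 2.1065, ∠ ≈ 61.66°
pole (1 + j1854·0.25) = 1 + j463.5 → |·| ≈ 463.5, ∠ ≈ 89.88°
pole (1 + j1854·0.04) = 1 + j74.16 → |·| ≈ 74.167, ∠ ≈ 89.23°
|L| = 2500 · 7.4831 · 2.1065 / (463.5 · 74.167) ≈ 1.1464
Gain = 20 log₁₀(1.1464) ≈ 1.19 dB
∠L = (82.32° + 61.66°) − (89.88° + 89.23°) = -35.13°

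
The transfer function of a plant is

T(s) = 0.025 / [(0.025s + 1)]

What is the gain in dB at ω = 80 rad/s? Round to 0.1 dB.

At ω = 80 rad/s:
pole (1 + j80·0.025) = 1 + j2 → |·| ≈ 2.2361, ∠ ≈ 63.43°
|T| = 0.025 · 1 / (2.2361) ≈ 0.01118
Gain = 20 log₁₀(0.01118) ≈ -39.03 dB

-39.0 dB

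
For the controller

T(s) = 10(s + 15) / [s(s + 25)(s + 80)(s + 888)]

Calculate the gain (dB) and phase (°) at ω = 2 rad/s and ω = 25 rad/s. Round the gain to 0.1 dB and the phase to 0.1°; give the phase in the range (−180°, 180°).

ω = 2: -87.4 dB, -88.5°; ω = 25: -107.1 dB, -94.9°

At s = jω = j2:
zero (s+15): 15 + j2 → |·| = √(15²+2²) = √229 ≈ 15.133, ∠ = arctan(2/15) ≈ 7.59°
pole (s+25): 25 + j2 → |·| = √(25²+2²) = √629 ≈ 25.08, ∠ = arctan(2/25) ≈ 4.57°
pole (s+80): 80 + j2 → |·| = √(80²+2²) = √6404 ≈ 80.025, ∠ = arctan(2/80) ≈ 1.43°
pole (s+888): 888 + j2 → |·| = √(888²+2²) = √788548 ≈ 888, ∠ = arctan(2/888) ≈ 0.13°
pole at origin: |s| = 2, ∠ = 90.00° (in denominator)
|T| = 10 · 15.133 / 3.5645e+06 ≈ 4.2455e-05
Gain = 20 log₁₀(4.2455e-05) ≈ -87.44 dB
∠T = 7.59° − 96.13° = -88.54°

At s = jω = j25:
zero (s+15): 15 + j25 → |·| = √(15²+25²) = √850 ≈ 29.155, ∠ = arctan(25/15) ≈ 59.04°
pole (s+25): 25 + j25 → |·| = √(25²+25²) = √1250 ≈ 35.355, ∠ = arctan(25/25) ≈ 45.00°
pole (s+80): 80 + j25 → |·| = √(80²+25²) = √7025 ≈ 83.815, ∠ = arctan(25/80) ≈ 17.35°
pole (s+888): 888 + j25 → |·| = √(888²+25²) = √789169 ≈ 888.35, ∠ = arctan(25/888) ≈ 1.61°
pole at origin: |s| = 25, ∠ = 90.00° (in denominator)
|T| = 10 · 29.155 / 6.5811e+07 ≈ 4.4301e-06
Gain = 20 log₁₀(4.4301e-06) ≈ -107.07 dB
∠T = 59.04° − 153.96° = -94.92°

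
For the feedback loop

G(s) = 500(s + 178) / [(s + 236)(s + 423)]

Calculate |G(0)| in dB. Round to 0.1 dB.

G(0) = 500·178 / (236·423) ≈ 0.89153
20 log₁₀(0.89153) ≈ -1.00 dB

-1.0 dB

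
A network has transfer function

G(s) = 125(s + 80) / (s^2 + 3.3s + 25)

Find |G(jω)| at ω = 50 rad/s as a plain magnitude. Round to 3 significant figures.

4.75

At s = jω = j50:
zero (s+80): 80 + j50 → |·| = √(80²+50²) = √8900 ≈ 94.34, ∠ = arctan(50/80) ≈ 32.01°
quadratic: (j50)² + 3.3·j50 + 25 = -2475 + j165 → |·| ≈ 2480.5, ∠ ≈ 176.19°
|G| = 125 · 94.34 / 2480.5 ≈ 4.7541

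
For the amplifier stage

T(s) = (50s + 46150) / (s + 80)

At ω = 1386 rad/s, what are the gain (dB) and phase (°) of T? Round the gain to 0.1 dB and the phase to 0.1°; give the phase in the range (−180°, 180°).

35.6 dB, -30.4°

Substitute s = j1386:
Numerator: 50(j1386) + 46150 = 46150 + j69300
Denominator: (j1386) + 80 = 80 + j1386
|N| = √(46150² + 69300²) ≈ 83261, ∠N ≈ 56.34°
|D| = √(80² + 1386²) ≈ 1388.3, ∠D ≈ 86.70°
|T| = 83261 / 1388.3 ≈ 59.973
Gain = 20 log₁₀(59.973) ≈ 35.56 dB
∠T = 56.34° − 86.70° = -30.36°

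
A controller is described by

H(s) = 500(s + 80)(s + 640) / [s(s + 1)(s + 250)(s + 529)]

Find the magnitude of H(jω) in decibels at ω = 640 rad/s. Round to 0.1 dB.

At s = jω = j640:
zero (s+80): 80 + j640 → |·| = √(80²+640²) = √416000 ≈ 644.98, ∠ = arctan(640/80) ≈ 82.87°
zero (s+640): 640 + j640 → |·| = √(640²+640²) = √819200 ≈ 905.1, ∠ = arctan(640/640) ≈ 45.00°
pole (s+1): 1 + j640 → |·| = √(1²+640²) = √409601 ≈ 640, ∠ = arctan(640/1) ≈ 89.91°
pole (s+250): 250 + j640 → |·| = √(250²+640²) = √472100 ≈ 687.1, ∠ = arctan(640/250) ≈ 68.66°
pole (s+529): 529 + j640 → |·| = √(529²+640²) = √689441 ≈ 830.33, ∠ = arctan(640/529) ≈ 50.42°
pole at origin: |s| = 640, ∠ = 90.00° (in denominator)
|H| = 500 · 5.8377e+05 / 2.3368e+11 ≈ 0.0012491
Gain = 20 log₁₀(0.0012491) ≈ -58.07 dB

-58.1 dB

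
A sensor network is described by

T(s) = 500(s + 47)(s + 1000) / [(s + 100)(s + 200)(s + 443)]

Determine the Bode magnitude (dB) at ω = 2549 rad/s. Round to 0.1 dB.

At s = jω = j2549:
zero (s+47): 47 + j2549 → |·| = √(47²+2549²) = √6499610 ≈ 2549.4, ∠ = arctan(2549/47) ≈ 88.94°
zero (s+1000): 1000 + j2549 → |·| = √(1000²+2549²) = √7497401 ≈ 2738.1, ∠ = arctan(2549/1000) ≈ 68.58°
pole (s+100): 100 + j2549 → |·| = √(100²+2549²) = √6507401 ≈ 2551, ∠ = arctan(2549/100) ≈ 87.75°
pole (s+200): 200 + j2549 → |·| = √(200²+2549²) = √6537401 ≈ 2556.8, ∠ = arctan(2549/200) ≈ 85.51°
pole (s+443): 443 + j2549 → |·| = √(443²+2549²) = √6693650 ≈ 2587.2, ∠ = arctan(2549/443) ≈ 80.14°
|T| = 500 · 6.9805e+06 / 1.6875e+10 ≈ 0.20683
Gain = 20 log₁₀(0.20683) ≈ -13.69 dB

-13.7 dB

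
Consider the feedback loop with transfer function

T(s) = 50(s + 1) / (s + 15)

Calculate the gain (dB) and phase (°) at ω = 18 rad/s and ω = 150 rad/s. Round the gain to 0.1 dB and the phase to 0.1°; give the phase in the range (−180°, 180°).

ω = 18: 31.7 dB, 36.6°; ω = 150: 33.9 dB, 5.3°

At s = jω = j18:
zero (s+1): 1 + j18 → |·| = √(1²+18²) = √325 ≈ 18.028, ∠ = arctan(18/1) ≈ 86.82°
pole (s+15): 15 + j18 → |·| = √(15²+18²) = √549 ≈ 23.431, ∠ = arctan(18/15) ≈ 50.19°
|T| = 50 · 18.028 / 23.431 ≈ 38.47
Gain = 20 log₁₀(38.47) ≈ 31.70 dB
∠T = 86.82° − 50.19° = 36.63°

At s = jω = j150:
zero (s+1): 1 + j150 → |·| = √(1²+150²) = √22501 ≈ 150, ∠ = arctan(150/1) ≈ 89.62°
pole (s+15): 15 + j150 → |·| = √(15²+150²) = √22725 ≈ 150.75, ∠ = arctan(150/15) ≈ 84.29°
|T| = 50 · 150 / 150.75 ≈ 49.751
Gain = 20 log₁₀(49.751) ≈ 33.94 dB
∠T = 89.62° − 84.29° = 5.33°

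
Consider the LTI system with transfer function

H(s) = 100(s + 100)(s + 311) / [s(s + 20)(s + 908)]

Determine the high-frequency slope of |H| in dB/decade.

Each pole contributes −20 dB/decade at high frequency; each zero contributes +20 dB/decade.
Net: 2 zero(s) − 3 pole(s) → -20 dB/decade.

-20 dB/decade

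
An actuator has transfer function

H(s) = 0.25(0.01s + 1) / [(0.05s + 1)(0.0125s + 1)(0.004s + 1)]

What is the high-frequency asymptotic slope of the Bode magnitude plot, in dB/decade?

-40 dB/decade

Each pole contributes −20 dB/decade at high frequency; each zero contributes +20 dB/decade.
Net: 1 zero(s) − 3 pole(s) → -40 dB/decade.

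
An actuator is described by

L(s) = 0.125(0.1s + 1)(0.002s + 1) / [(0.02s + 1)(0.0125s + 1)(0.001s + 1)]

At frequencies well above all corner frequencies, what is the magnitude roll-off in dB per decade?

Each pole contributes −20 dB/decade at high frequency; each zero contributes +20 dB/decade.
Net: 2 zero(s) − 3 pole(s) → -20 dB/decade.

-20 dB/decade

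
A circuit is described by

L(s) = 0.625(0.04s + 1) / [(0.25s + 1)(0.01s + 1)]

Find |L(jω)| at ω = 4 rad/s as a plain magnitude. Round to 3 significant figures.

At ω = 4 rad/s:
zero (1 + j4·0.04) = 1 + j0.16 → |·| ≈ 1.0127, ∠ ≈ 9.09°
pole (1 + j4·0.25) = 1 + j1 → |·| ≈ 1.4142, ∠ ≈ 45.00°
pole (1 + j4·0.01) = 1 + j0.04 → |·| ≈ 1.0008, ∠ ≈ 2.29°
|L| = 0.625 · 1.0127 / (1.4142 · 1.0008) ≈ 0.4472

0.447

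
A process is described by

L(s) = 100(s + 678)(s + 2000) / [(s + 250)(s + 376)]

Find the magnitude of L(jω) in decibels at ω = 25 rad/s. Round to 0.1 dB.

63.1 dB

At s = jω = j25:
zero (s+678): 678 + j25 → |·| = √(678²+25²) = √460309 ≈ 678.46, ∠ = arctan(25/678) ≈ 2.11°
zero (s+2000): 2000 + j25 → |·| = √(2000²+25²) = √4000625 ≈ 2000.2, ∠ = arctan(25/2000) ≈ 0.72°
pole (s+250): 250 + j25 → |·| = √(250²+25²) = √63125 ≈ 251.25, ∠ = arctan(25/250) ≈ 5.71°
pole (s+376): 376 + j25 → |·| = √(376²+25²) = √142001 ≈ 376.83, ∠ = arctan(25/376) ≈ 3.80°
|L| = 100 · 1.3571e+06 / 94679 ≈ 1433.4
Gain = 20 log₁₀(1433.4) ≈ 63.13 dB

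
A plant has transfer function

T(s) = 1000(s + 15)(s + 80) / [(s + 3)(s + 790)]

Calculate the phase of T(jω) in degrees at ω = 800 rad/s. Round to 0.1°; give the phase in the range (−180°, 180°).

38.1°

At s = jω = j800:
zero (s+15): 15 + j800 → |·| = √(15²+800²) = √640225 ≈ 800.14, ∠ = arctan(800/15) ≈ 88.93°
zero (s+80): 80 + j800 → |·| = √(80²+800²) = √646400 ≈ 803.99, ∠ = arctan(800/80) ≈ 84.29°
pole (s+3): 3 + j800 → |·| = √(3²+800²) = √640009 ≈ 800.01, ∠ = arctan(800/3) ≈ 89.79°
pole (s+790): 790 + j800 → |·| = √(790²+800²) = √1264100 ≈ 1124.3, ∠ = arctan(800/790) ≈ 45.36°
∠T = 173.22° − 135.15° = 38.07°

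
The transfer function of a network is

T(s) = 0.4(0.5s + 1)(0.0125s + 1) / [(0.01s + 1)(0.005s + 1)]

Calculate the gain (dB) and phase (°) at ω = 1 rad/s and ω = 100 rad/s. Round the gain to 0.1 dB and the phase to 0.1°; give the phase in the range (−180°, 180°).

ω = 1: -7.0 dB, 26.4°; ω = 100: 26.1 dB, 68.6°

At ω = 1 rad/s:
zero (1 + j1·0.5) = 1 + j0.5 → |·| ≈ 1.118, ∠ ≈ 26.57°
zero (1 + j1·0.0125) = 1 + j0.0125 → |·| ≈ 1.0001, ∠ ≈ 0.72°
pole (1 + j1·0.01) = 1 + j0.01 → |·| ≈ 1, ∠ ≈ 0.57°
pole (1 + j1·0.005) = 1 + j0.005 → |·| ≈ 1, ∠ ≈ 0.29°
|T| = 0.4 · 1.118 · 1.0001 / (1 · 1) ≈ 0.44724
Gain = 20 log₁₀(0.44724) ≈ -6.99 dB
∠T = (26.57° + 0.72°) − (0.57° + 0.29°) = 26.43°

At ω = 100 rad/s:
zero (1 + j100·0.5) = 1 + j50 → |·| ≈ 50.01, ∠ ≈ 88.85°
zero (1 + j100·0.0125) = 1 + j1.25 → |·| ≈ 1.6008, ∠ ≈ 51.34°
pole (1 + j100·0.01) = 1 + j1 → |·| ≈ 1.4142, ∠ ≈ 45.00°
pole (1 + j100·0.005) = 1 + j0.5 → |·| ≈ 1.118, ∠ ≈ 26.57°
|T| = 0.4 · 50.01 · 1.6008 / (1.4142 · 1.118) ≈ 20.254
Gain = 20 log₁₀(20.254) ≈ 26.13 dB
∠T = (88.85° + 51.34°) − (45.00° + 26.57°) = 68.62°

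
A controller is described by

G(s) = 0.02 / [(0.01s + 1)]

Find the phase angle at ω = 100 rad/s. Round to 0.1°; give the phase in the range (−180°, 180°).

At ω = 100 rad/s:
pole (1 + j100·0.01) = 1 + j1 → |·| ≈ 1.4142, ∠ ≈ 45.00°
∠G = (0°) − (45.00°) = -45.00°

-45.0°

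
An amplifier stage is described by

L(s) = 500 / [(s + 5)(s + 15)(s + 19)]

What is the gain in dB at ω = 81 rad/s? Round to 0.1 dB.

-60.9 dB

At s = jω = j81:
pole (s+5): 5 + j81 → |·| = √(5²+81²) = √6586 ≈ 81.154, ∠ = arctan(81/5) ≈ 86.47°
pole (s+15): 15 + j81 → |·| = √(15²+81²) = √6786 ≈ 82.377, ∠ = arctan(81/15) ≈ 79.51°
pole (s+19): 19 + j81 → |·| = √(19²+81²) = √6922 ≈ 83.199, ∠ = arctan(81/19) ≈ 76.80°
|L| = 500 / 5.562e+05 ≈ 0.00089896
Gain = 20 log₁₀(0.00089896) ≈ -60.93 dB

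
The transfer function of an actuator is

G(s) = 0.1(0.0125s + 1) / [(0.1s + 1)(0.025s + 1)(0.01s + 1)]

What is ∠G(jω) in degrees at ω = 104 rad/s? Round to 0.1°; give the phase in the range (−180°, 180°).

-147.2°

At ω = 104 rad/s:
zero (1 + j104·0.0125) = 1 + j1.3 → |·| ≈ 1.6401, ∠ ≈ 52.43°
pole (1 + j104·0.1) = 1 + j10.4 → |·| ≈ 10.448, ∠ ≈ 84.51°
pole (1 + j104·0.025) = 1 + j2.6 → |·| ≈ 2.7857, ∠ ≈ 68.96°
pole (1 + j104·0.01) = 1 + j1.04 → |·| ≈ 1.4428, ∠ ≈ 46.12°
∠G = (52.43°) − (84.51° + 68.96° + 46.12°) = -147.16°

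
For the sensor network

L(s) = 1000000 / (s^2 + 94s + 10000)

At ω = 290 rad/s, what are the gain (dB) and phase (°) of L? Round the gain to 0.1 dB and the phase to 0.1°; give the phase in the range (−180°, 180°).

22.1 dB, -159.8°

At s = jω = j290:
quadratic: (j290)² + 94·j290 + 10000 = -74100 + j27260 → |·| ≈ 78955, ∠ ≈ 159.80°
|L| = 1000000 / 78955 ≈ 12.665
Gain = 20 log₁₀(12.665) ≈ 22.05 dB
∠L = 0.00° − 159.80° = -159.80°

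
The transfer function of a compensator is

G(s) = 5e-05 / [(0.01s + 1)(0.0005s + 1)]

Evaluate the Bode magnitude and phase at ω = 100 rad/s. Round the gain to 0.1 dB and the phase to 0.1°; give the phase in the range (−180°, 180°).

-89.0 dB, -47.9°

At ω = 100 rad/s:
pole (1 + j100·0.01) = 1 + j1 → |·| ≈ 1.4142, ∠ ≈ 45.00°
pole (1 + j100·0.0005) = 1 + j0.05 → |·| ≈ 1.0012, ∠ ≈ 2.86°
|G| = 5e-05 · 1 / (1.4142 · 1.0012) ≈ 3.5313e-05
Gain = 20 log₁₀(3.5313e-05) ≈ -89.04 dB
∠G = (0°) − (45.00° + 2.86°) = -47.86°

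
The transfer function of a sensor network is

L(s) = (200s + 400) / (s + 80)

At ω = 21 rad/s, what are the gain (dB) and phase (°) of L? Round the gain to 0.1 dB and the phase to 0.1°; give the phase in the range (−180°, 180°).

Substitute s = j21:
Numerator: 200(j21) + 400 = 400 + j4200
Denominator: (j21) + 80 = 80 + j21
|N| = √(400² + 4200²) ≈ 4219, ∠N ≈ 84.56°
|D| = √(80² + 21²) ≈ 82.71, ∠D ≈ 14.71°
|L| = 4219 / 82.71 ≈ 51.01
Gain = 20 log₁₀(51.01) ≈ 34.15 dB
∠L = 84.56° − 14.71° = 69.85°

34.2 dB, 69.9°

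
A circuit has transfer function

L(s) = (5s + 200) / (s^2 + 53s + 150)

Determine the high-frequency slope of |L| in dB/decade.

Each pole contributes −20 dB/decade at high frequency; each zero contributes +20 dB/decade.
Net: 1 zero(s) − 2 pole(s) → -20 dB/decade.

-20 dB/decade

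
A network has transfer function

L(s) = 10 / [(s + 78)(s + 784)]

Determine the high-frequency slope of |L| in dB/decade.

-40 dB/decade

Each pole contributes −20 dB/decade at high frequency; each zero contributes +20 dB/decade.
Net: 0 zero(s) − 2 pole(s) → -40 dB/decade.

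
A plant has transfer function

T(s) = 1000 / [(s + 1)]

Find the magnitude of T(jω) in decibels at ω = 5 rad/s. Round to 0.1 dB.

45.9 dB

At ω = 5 rad/s:
pole (1 + j5·1) = 1 + j5 → |·| ≈ 5.099, ∠ ≈ 78.69°
|T| = 1000 · 1 / (5.099) ≈ 196.12
Gain = 20 log₁₀(196.12) ≈ 45.85 dB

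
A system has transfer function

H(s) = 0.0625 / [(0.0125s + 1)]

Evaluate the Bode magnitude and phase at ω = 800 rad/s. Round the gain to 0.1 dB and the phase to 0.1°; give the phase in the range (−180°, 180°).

-44.1 dB, -84.3°

At ω = 800 rad/s:
pole (1 + j800·0.0125) = 1 + j10 → |·| ≈ 10.05, ∠ ≈ 84.29°
|H| = 0.0625 · 1 / (10.05) ≈ 0.0062189
Gain = 20 log₁₀(0.0062189) ≈ -44.13 dB
∠H = (0°) − (84.29°) = -84.29°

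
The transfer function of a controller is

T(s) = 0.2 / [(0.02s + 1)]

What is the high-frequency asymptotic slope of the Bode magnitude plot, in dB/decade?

-20 dB/decade

Each pole contributes −20 dB/decade at high frequency; each zero contributes +20 dB/decade.
Net: 0 zero(s) − 1 pole(s) → -20 dB/decade.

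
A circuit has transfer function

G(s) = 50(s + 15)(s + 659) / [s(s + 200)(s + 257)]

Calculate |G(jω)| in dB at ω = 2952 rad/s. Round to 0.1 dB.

-35.3 dB

At s = jω = j2952:
zero (s+15): 15 + j2952 → |·| = √(15²+2952²) = √8714529 ≈ 2952, ∠ = arctan(2952/15) ≈ 89.71°
zero (s+659): 659 + j2952 → |·| = √(659²+2952²) = √9148585 ≈ 3024.7, ∠ = arctan(2952/659) ≈ 77.42°
pole (s+200): 200 + j2952 → |·| = √(200²+2952²) = √8754304 ≈ 2958.8, ∠ = arctan(2952/200) ≈ 86.12°
pole (s+257): 257 + j2952 → |·| = √(257²+2952²) = √8780353 ≈ 2963.2, ∠ = arctan(2952/257) ≈ 85.02°
pole at origin: |s| = 2952, ∠ = 90.00° (in denominator)
|G| = 50 · 8.9289e+06 / 2.5882e+10 ≈ 0.017249
Gain = 20 log₁₀(0.017249) ≈ -35.26 dB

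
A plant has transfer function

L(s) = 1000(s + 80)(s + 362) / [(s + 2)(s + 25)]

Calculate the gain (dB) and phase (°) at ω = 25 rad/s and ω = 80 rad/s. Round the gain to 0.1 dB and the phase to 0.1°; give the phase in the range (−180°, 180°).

At s = jω = j25:
zero (s+80): 80 + j25 → |·| = √(80²+25²) = √7025 ≈ 83.815, ∠ = arctan(25/80) ≈ 17.35°
zero (s+362): 362 + j25 → |·| = √(362²+25²) = √131669 ≈ 362.86, ∠ = arctan(25/362) ≈ 3.95°
pole (s+2): 2 + j25 → |·| = √(2²+25²) = √629 ≈ 25.08, ∠ = arctan(25/2) ≈ 85.43°
pole (s+25): 25 + j25 → |·| = √(25²+25²) = √1250 ≈ 35.355, ∠ = arctan(25/25) ≈ 45.00°
|L| = 1000 · 30413 / 886.7 ≈ 34299
Gain = 20 log₁₀(34299) ≈ 90.71 dB
∠L = 21.30° − 130.43° = -109.13°

At s = jω = j80:
zero (s+80): 80 + j80 → |·| = √(80²+80²) = √12800 ≈ 113.14, ∠ = arctan(80/80) ≈ 45.00°
zero (s+362): 362 + j80 → |·| = √(362²+80²) = √137444 ≈ 370.73, ∠ = arctan(80/362) ≈ 12.46°
pole (s+2): 2 + j80 → |·| = √(2²+80²) = √6404 ≈ 80.025, ∠ = arctan(80/2) ≈ 88.57°
pole (s+25): 25 + j80 → |·| = √(25²+80²) = √7025 ≈ 83.815, ∠ = arctan(80/25) ≈ 72.65°
|L| = 1000 · 41944 / 6707.3 ≈ 6253.5
Gain = 20 log₁₀(6253.5) ≈ 75.92 dB
∠L = 57.46° − 161.22° = -103.76°

ω = 25: 90.7 dB, -109.1°; ω = 80: 75.9 dB, -103.8°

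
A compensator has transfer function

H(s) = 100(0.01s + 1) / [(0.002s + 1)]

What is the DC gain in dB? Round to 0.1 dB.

H(0) = 100 · 1 / 1 = 100
20 log₁₀(100) ≈ 40.00 dB

40.0 dB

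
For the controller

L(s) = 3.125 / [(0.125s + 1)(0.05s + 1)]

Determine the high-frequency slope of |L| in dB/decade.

Each pole contributes −20 dB/decade at high frequency; each zero contributes +20 dB/decade.
Net: 0 zero(s) − 2 pole(s) → -40 dB/decade.

-40 dB/decade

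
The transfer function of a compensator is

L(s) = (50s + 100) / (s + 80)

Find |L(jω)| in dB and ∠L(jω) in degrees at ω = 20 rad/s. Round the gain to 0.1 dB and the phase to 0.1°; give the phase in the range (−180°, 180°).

Substitute s = j20:
Numerator: 50(j20) + 100 = 100 + j1000
Denominator: (j20) + 80 = 80 + j20
|N| = √(100² + 1000²) ≈ 1005, ∠N ≈ 84.29°
|D| = √(80² + 20²) ≈ 82.462, ∠D ≈ 14.04°
|L| = 1005 / 82.462 ≈ 12.187
Gain = 20 log₁₀(12.187) ≈ 21.72 dB
∠L = 84.29° − 14.04° = 70.25°

21.7 dB, 70.3°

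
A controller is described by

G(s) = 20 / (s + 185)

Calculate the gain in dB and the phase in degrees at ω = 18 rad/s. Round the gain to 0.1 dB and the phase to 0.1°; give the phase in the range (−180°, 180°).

-19.4 dB, -5.6°

Substitute s = j18:
Numerator: 20 = 20 + j0
Denominator: (j18) + 185 = 185 + j18
|N| = √(20² + 0²) ≈ 20, ∠N ≈ 0.00°
|D| = √(185² + 18²) ≈ 185.87, ∠D ≈ 5.56°
|G| = 20 / 185.87 ≈ 0.1076
Gain = 20 log₁₀(0.1076) ≈ -19.36 dB
∠G = 0.00° − 5.56° = -5.56°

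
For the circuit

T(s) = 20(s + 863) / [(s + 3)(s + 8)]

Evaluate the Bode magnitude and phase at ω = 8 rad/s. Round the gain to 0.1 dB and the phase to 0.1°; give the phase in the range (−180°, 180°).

45.0 dB, -113.9°

At s = jω = j8:
zero (s+863): 863 + j8 → |·| = √(863²+8²) = √744833 ≈ 863.04, ∠ = arctan(8/863) ≈ 0.53°
pole (s+3): 3 + j8 → |·| = √(3²+8²) = √73 ≈ 8.544, ∠ = arctan(8/3) ≈ 69.44°
pole (s+8): 8 + j8 → |·| = √(8²+8²) = √128 ≈ 11.314, ∠ = arctan(8/8) ≈ 45.00°
|T| = 20 · 863.04 / 96.667 ≈ 178.56
Gain = 20 log₁₀(178.56) ≈ 45.04 dB
∠T = 0.53° − 114.44° = -113.91°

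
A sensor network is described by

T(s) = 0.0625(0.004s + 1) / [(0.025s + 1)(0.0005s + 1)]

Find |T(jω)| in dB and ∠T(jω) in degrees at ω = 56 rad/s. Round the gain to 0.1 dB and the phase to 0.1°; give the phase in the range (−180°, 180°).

At ω = 56 rad/s:
zero (1 + j56·0.004) = 1 + j0.224 → |·| ≈ 1.0248, ∠ ≈ 12.63°
pole (1 + j56·0.025) = 1 + j1.4 → |·| ≈ 1.7205, ∠ ≈ 54.46°
pole (1 + j56·0.0005) = 1 + j0.028 → |·| ≈ 1.0004, ∠ ≈ 1.60°
|T| = 0.0625 · 1.0248 / (1.7205 · 1.0004) ≈ 0.037213
Gain = 20 log₁₀(0.037213) ≈ -28.59 dB
∠T = (12.63°) − (54.46° + 1.60°) = -43.43°

-28.6 dB, -43.4°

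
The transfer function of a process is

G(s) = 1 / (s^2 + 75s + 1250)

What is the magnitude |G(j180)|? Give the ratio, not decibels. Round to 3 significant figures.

Substitute s = j180:
Numerator: 1 = 1 + j0
Denominator: (j180)^2 + 75(j180) + 1250 = -31150 + j13500
|N| = √(1² + 0²) ≈ 1, ∠N ≈ 0.00°
|D| = √(31150² + 13500²) ≈ 33950, ∠D ≈ 156.57°
|G| = 1 / 33950 ≈ 2.9455e-05

2.95e-05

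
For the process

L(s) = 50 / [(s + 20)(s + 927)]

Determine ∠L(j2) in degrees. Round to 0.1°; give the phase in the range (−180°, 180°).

-5.8°

At s = jω = j2:
pole (s+20): 20 + j2 → |·| = √(20²+2²) = √404 ≈ 20.1, ∠ = arctan(2/20) ≈ 5.71°
pole (s+927): 927 + j2 → |·| = √(927²+2²) = √859333 ≈ 927, ∠ = arctan(2/927) ≈ 0.12°
∠L = 0.00° − 5.83° = -5.83°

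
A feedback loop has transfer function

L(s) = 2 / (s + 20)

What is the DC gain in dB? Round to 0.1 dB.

L(0) = 2 / 20 = 0.1
20 log₁₀(0.1) ≈ -20.00 dB

-20.0 dB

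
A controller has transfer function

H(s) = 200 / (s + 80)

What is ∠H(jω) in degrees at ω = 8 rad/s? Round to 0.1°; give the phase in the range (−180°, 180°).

-5.7°

At s = jω = j8:
pole (s+80): 80 + j8 → |·| = √(80²+8²) = √6464 ≈ 80.399, ∠ = arctan(8/80) ≈ 5.71°
∠H = 0.00° − 5.71° = -5.71°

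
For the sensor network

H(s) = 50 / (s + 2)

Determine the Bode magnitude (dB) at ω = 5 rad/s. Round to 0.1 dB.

19.4 dB

Substitute s = j5:
Numerator: 50 = 50 + j0
Denominator: (j5) + 2 = 2 + j5
|N| = √(50² + 0²) ≈ 50, ∠N ≈ 0.00°
|D| = √(2² + 5²) ≈ 5.3852, ∠D ≈ 68.20°
|H| = 50 / 5.3852 ≈ 9.2847
Gain = 20 log₁₀(9.2847) ≈ 19.36 dB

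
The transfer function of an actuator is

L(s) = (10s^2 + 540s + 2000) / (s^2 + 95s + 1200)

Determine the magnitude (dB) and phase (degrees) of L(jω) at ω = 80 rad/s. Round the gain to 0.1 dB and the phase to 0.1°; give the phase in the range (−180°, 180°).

18.3 dB, 20.8°

Substitute s = j80:
Numerator: 10(j80)^2 + 540(j80) + 2000 = -62000 + j43200
Denominator: (j80)^2 + 95(j80) + 1200 = -5200 + j7600
|N| = √(62000² + 43200²) ≈ 75566, ∠N ≈ 145.13°
|D| = √(5200² + 7600²) ≈ 9208.7, ∠D ≈ 124.38°
|L| = 75566 / 9208.7 ≈ 8.2059
Gain = 20 log₁₀(8.2059) ≈ 18.28 dB
∠L = 145.13° − 124.38° = 20.75°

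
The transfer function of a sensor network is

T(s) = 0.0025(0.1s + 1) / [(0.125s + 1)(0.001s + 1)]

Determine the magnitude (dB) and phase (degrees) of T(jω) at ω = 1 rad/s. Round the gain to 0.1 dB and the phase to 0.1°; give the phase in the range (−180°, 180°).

-52.1 dB, -1.5°

At ω = 1 rad/s:
zero (1 + j1·0.1) = 1 + j0.1 → |·| ≈ 1.005, ∠ ≈ 5.71°
pole (1 + j1·0.125) = 1 + j0.125 → |·| ≈ 1.0078, ∠ ≈ 7.13°
pole (1 + j1·0.001) = 1 + j0.001 → |·| ≈ 1, ∠ ≈ 0.06°
|T| = 0.0025 · 1.005 / (1.0078 · 1) ≈ 0.0024931
Gain = 20 log₁₀(0.0024931) ≈ -52.07 dB
∠T = (5.71°) − (7.13° + 0.06°) = -1.48°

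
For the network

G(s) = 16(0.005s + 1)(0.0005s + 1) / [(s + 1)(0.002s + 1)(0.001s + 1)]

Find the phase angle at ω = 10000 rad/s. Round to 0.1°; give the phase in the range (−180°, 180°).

-93.9°

At ω = 10000 rad/s:
zero (1 + j10000·0.005) = 1 + j50 → |·| ≈ 50.01, ∠ ≈ 88.85°
zero (1 + j10000·0.0005) = 1 + j5 → |·| ≈ 5.099, ∠ ≈ 78.69°
pole (1 + j10000·1) = 1 + j10000 → |·| ≈ 10000, ∠ ≈ 89.99°
pole (1 + j10000·0.002) = 1 + j20 → |·| ≈ 20.025, ∠ ≈ 87.14°
pole (1 + j10000·0.001) = 1 + j10 → |·| ≈ 10.05, ∠ ≈ 84.29°
∠G = (88.85° + 78.69°) − (89.99° + 87.14° + 84.29°) = -93.88°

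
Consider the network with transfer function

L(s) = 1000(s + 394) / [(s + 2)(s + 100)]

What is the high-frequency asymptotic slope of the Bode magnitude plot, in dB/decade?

Each pole contributes −20 dB/decade at high frequency; each zero contributes +20 dB/decade.
Net: 1 zero(s) − 2 pole(s) → -20 dB/decade.

-20 dB/decade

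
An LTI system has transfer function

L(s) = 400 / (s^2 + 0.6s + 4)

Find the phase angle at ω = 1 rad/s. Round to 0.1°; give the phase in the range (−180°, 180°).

-11.3°

At s = jω = j1:
quadratic: (j1)² + 0.6·j1 + 4 = 3 + j0.6 → |·| ≈ 3.0594, ∠ ≈ 11.31°
∠L = 0.00° − 11.31° = -11.31°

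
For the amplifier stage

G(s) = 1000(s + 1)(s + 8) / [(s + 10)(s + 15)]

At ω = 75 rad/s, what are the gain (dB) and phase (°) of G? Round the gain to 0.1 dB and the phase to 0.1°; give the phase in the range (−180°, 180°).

At s = jω = j75:
zero (s+1): 1 + j75 → |·| = √(1²+75²) = √5626 ≈ 75.007, ∠ = arctan(75/1) ≈ 89.24°
zero (s+8): 8 + j75 → |·| = √(8²+75²) = √5689 ≈ 75.425, ∠ = arctan(75/8) ≈ 83.91°
pole (s+10): 10 + j75 → |·| = √(10²+75²) = √5725 ≈ 75.664, ∠ = arctan(75/10) ≈ 82.41°
pole (s+15): 15 + j75 → |·| = √(15²+75²) = √5850 ≈ 76.485, ∠ = arctan(75/15) ≈ 78.69°
|G| = 1000 · 5657.4 / 5787.2 ≈ 977.57
Gain = 20 log₁₀(977.57) ≈ 59.80 dB
∠G = 173.15° − 161.10° = 12.05°

59.8 dB, 12.1°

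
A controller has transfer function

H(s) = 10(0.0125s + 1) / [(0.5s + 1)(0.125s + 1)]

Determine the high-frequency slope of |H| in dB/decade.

-20 dB/decade

Each pole contributes −20 dB/decade at high frequency; each zero contributes +20 dB/decade.
Net: 1 zero(s) − 2 pole(s) → -20 dB/decade.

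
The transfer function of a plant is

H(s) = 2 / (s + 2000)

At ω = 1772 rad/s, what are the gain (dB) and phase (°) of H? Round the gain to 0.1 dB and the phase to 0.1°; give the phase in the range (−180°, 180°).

-62.5 dB, -41.5°

At s = jω = j1772:
pole (s+2000): 2000 + j1772 → |·| = √(2000²+1772²) = √7139984 ≈ 2672.1, ∠ = arctan(1772/2000) ≈ 41.54°
|H| = 2 / 2672.1 ≈ 0.00074847
Gain = 20 log₁₀(0.00074847) ≈ -62.52 dB
∠H = 0.00° − 41.54° = -41.54°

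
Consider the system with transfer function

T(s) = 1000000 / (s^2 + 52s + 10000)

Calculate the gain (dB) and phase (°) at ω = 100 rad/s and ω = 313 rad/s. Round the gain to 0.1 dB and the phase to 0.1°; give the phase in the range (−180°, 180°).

At s = jω = j100:
quadratic: (j100)² + 52·j100 + 10000 = 0 + j5200 → |·| ≈ 5200, ∠ ≈ 90.00°
|T| = 1000000 / 5200 ≈ 192.31
Gain = 20 log₁₀(192.31) ≈ 45.68 dB
∠T = 0.00° − 90.00° = -90.00°

At s = jω = j313:
quadratic: (j313)² + 52·j313 + 10000 = -87969 + j16276 → |·| ≈ 89462, ∠ ≈ 169.52°
|T| = 1000000 / 89462 ≈ 11.178
Gain = 20 log₁₀(11.178) ≈ 20.97 dB
∠T = 0.00° − 169.52° = -169.52°

ω = 100: 45.7 dB, -90.0°; ω = 313: 21.0 dB, -169.5°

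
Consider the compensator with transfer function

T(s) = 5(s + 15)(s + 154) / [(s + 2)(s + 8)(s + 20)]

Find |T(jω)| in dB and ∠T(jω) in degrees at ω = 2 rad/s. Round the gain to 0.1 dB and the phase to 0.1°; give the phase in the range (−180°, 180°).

27.9 dB, -56.4°

At s = jω = j2:
zero (s+15): 15 + j2 → |·| = √(15²+2²) = √229 ≈ 15.133, ∠ = arctan(2/15) ≈ 7.59°
zero (s+154): 154 + j2 → |·| = √(154²+2²) = √23720 ≈ 154.01, ∠ = arctan(2/154) ≈ 0.74°
pole (s+2): 2 + j2 → |·| = √(2²+2²) = √8 ≈ 2.8284, ∠ = arctan(2/2) ≈ 45.00°
pole (s+8): 8 + j2 → |·| = √(8²+2²) = √68 ≈ 8.2462, ∠ = arctan(2/8) ≈ 14.04°
pole (s+20): 20 + j2 → |·| = √(20²+2²) = √404 ≈ 20.1, ∠ = arctan(2/20) ≈ 5.71°
|T| = 5 · 2330.6 / 468.8 ≈ 24.857
Gain = 20 log₁₀(24.857) ≈ 27.91 dB
∠T = 8.33° − 64.75° = -56.42°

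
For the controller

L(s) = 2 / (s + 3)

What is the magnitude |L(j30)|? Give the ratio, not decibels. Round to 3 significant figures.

At s = jω = j30:
pole (s+3): 3 + j30 → |·| = √(3²+30²) = √909 ≈ 30.15, ∠ = arctan(30/3) ≈ 84.29°
|L| = 2 / 30.15 ≈ 0.066335

0.0663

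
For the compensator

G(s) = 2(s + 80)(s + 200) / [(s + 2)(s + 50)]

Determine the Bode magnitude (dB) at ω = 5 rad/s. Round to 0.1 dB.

At s = jω = j5:
zero (s+80): 80 + j5 → |·| = √(80²+5²) = √6425 ≈ 80.156, ∠ = arctan(5/80) ≈ 3.58°
zero (s+200): 200 + j5 → |·| = √(200²+5²) = √40025 ≈ 200.06, ∠ = arctan(5/200) ≈ 1.43°
pole (s+2): 2 + j5 → |·| = √(2²+5²) = √29 ≈ 5.3852, ∠ = arctan(5/2) ≈ 68.20°
pole (s+50): 50 + j5 → |·| = √(50²+5²) = √2525 ≈ 50.249, ∠ = arctan(5/50) ≈ 5.71°
|G| = 2 · 16036 / 270.6 ≈ 118.52
Gain = 20 log₁₀(118.52) ≈ 41.48 dB

41.5 dB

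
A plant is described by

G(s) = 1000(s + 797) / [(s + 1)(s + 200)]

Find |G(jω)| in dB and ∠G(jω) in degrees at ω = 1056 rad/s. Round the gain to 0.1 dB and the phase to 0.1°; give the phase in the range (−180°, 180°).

At s = jω = j1056:
zero (s+797): 797 + j1056 → |·| = √(797²+1056²) = √1750345 ≈ 1323, ∠ = arctan(1056/797) ≈ 52.96°
pole (s+1): 1 + j1056 → |·| = √(1²+1056²) = √1115137 ≈ 1056, ∠ = arctan(1056/1) ≈ 89.95°
pole (s+200): 200 + j1056 → |·| = √(200²+1056²) = √1155136 ≈ 1074.8, ∠ = arctan(1056/200) ≈ 79.28°
|G| = 1000 · 1323 / 1.135e+06 ≈ 1.1656
Gain = 20 log₁₀(1.1656) ≈ 1.33 dB
∠G = 52.96° − 169.23° = -116.27°

1.3 dB, -116.3°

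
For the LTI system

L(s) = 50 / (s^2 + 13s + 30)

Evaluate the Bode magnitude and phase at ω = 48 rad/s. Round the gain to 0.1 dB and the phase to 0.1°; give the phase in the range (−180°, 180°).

Substitute s = j48:
Numerator: 50 = 50 + j0
Denominator: (j48)^2 + 13(j48) + 30 = -2274 + j624
|N| = √(50² + 0²) ≈ 50, ∠N ≈ 0.00°
|D| = √(2274² + 624²) ≈ 2358.1, ∠D ≈ 164.66°
|L| = 50 / 2358.1 ≈ 0.021204
Gain = 20 log₁₀(0.021204) ≈ -33.47 dB
∠L = 0.00° − 164.66° = -164.66°

-33.5 dB, -164.7°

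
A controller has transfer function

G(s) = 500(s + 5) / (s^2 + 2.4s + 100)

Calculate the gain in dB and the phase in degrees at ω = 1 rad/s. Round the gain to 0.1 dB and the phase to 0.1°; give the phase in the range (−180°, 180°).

At s = jω = j1:
zero (s+5): 5 + j1 → |·| = √(5²+1²) = √26 ≈ 5.099, ∠ = arctan(1/5) ≈ 11.31°
quadratic: (j1)² + 2.4·j1 + 100 = 99 + j2.4 → |·| ≈ 99.029, ∠ ≈ 1.39°
|G| = 500 · 5.099 / 99.029 ≈ 25.745
Gain = 20 log₁₀(25.745) ≈ 28.21 dB
∠G = 11.31° − 1.39° = 9.92°

28.2 dB, 9.9°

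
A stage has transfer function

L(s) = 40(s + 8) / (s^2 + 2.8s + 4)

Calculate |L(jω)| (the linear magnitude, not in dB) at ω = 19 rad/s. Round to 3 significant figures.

2.28

At s = jω = j19:
zero (s+8): 8 + j19 → |·| = √(8²+19²) = √425 ≈ 20.616, ∠ = arctan(19/8) ≈ 67.17°
quadratic: (j19)² + 2.8·j19 + 4 = -357 + j53.2 → |·| ≈ 360.94, ∠ ≈ 171.52°
|L| = 40 · 20.616 / 360.94 ≈ 2.2847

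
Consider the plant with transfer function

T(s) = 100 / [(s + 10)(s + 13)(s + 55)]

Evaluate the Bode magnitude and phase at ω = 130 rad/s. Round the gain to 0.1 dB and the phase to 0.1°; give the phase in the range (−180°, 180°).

At s = jω = j130:
pole (s+10): 10 + j130 → |·| = √(10²+130²) = √17000 ≈ 130.38, ∠ = arctan(130/10) ≈ 85.60°
pole (s+13): 13 + j130 → |·| = √(13²+130²) = √17069 ≈ 130.65, ∠ = arctan(130/13) ≈ 84.29°
pole (s+55): 55 + j130 → |·| = √(55²+130²) = √19925 ≈ 141.16, ∠ = arctan(130/55) ≈ 67.07°
|T| = 100 / 2.4045e+06 ≈ 4.1589e-05
Gain = 20 log₁₀(4.1589e-05) ≈ -87.62 dB
∠T = 0.00° − 236.96° = -236.96° ≡ 123.04° (principal value)

-87.6 dB, 123.0°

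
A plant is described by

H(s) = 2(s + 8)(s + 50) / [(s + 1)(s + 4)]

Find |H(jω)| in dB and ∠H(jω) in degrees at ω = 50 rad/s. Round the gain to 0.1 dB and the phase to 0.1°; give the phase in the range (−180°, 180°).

At s = jω = j50:
zero (s+8): 8 + j50 → |·| = √(8²+50²) = √2564 ≈ 50.636, ∠ = arctan(50/8) ≈ 80.91°
zero (s+50): 50 + j50 → |·| = √(50²+50²) = √5000 ≈ 70.711, ∠ = arctan(50/50) ≈ 45.00°
pole (s+1): 1 + j50 → |·| = √(1²+50²) = √2501 ≈ 50.01, ∠ = arctan(50/1) ≈ 88.85°
pole (s+4): 4 + j50 → |·| = √(4²+50²) = √2516 ≈ 50.16, ∠ = arctan(50/4) ≈ 85.43°
|H| = 2 · 3580.5 / 2508.5 ≈ 2.8547
Gain = 20 log₁₀(2.8547) ≈ 9.11 dB
∠H = 125.91° − 174.28° = -48.37°

9.1 dB, -48.4°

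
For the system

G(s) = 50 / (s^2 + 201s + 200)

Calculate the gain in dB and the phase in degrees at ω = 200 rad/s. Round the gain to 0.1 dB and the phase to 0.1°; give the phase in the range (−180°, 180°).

Substitute s = j200:
Numerator: 50 = 50 + j0
Denominator: (j200)^2 + 201(j200) + 200 = -39800 + j40200
|N| = √(50² + 0²) ≈ 50, ∠N ≈ 0.00°
|D| = √(39800² + 40200²) ≈ 56569, ∠D ≈ 134.71°
|G| = 50 / 56569 ≈ 0.00088388
Gain = 20 log₁₀(0.00088388) ≈ -61.07 dB
∠G = 0.00° − 134.71° = -134.71°

-61.1 dB, -134.7°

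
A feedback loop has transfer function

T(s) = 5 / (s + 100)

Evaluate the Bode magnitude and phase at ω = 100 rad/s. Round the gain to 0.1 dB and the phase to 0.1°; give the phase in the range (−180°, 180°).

-29.0 dB, -45.0°

At s = jω = j100:
pole (s+100): 100 + j100 → |·| = √(100²+100²) = √20000 ≈ 141.42, ∠ = arctan(100/100) ≈ 45.00°
|T| = 5 / 141.42 ≈ 0.035356
Gain = 20 log₁₀(0.035356) ≈ -29.03 dB
∠T = 0.00° − 45.00° = -45.00°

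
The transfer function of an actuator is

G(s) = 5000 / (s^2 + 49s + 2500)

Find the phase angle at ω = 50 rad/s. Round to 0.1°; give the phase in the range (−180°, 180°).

At s = jω = j50:
quadratic: (j50)² + 49·j50 + 2500 = 0 + j2450 → |·| ≈ 2450, ∠ ≈ 90.00°
∠G = 0.00° − 90.00° = -90.00°

-90.0°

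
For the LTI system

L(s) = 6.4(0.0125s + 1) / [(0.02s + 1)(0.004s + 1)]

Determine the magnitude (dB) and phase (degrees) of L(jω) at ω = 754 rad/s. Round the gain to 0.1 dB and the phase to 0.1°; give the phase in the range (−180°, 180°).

2.0 dB, -73.9°

At ω = 754 rad/s:
zero (1 + j754·0.0125) = 1 + j9.425 → |·| ≈ 9.4779, ∠ ≈ 83.94°
pole (1 + j754·0.02) = 1 + j15.08 → |·| ≈ 15.113, ∠ ≈ 86.21°
pole (1 + j754·0.004) = 1 + j3.016 → |·| ≈ 3.1775, ∠ ≈ 71.66°
|L| = 6.4 · 9.4779 / (15.113 · 3.1775) ≈ 1.2632
Gain = 20 log₁₀(1.2632) ≈ 2.03 dB
∠L = (83.94°) − (86.21° + 71.66°) = -73.93°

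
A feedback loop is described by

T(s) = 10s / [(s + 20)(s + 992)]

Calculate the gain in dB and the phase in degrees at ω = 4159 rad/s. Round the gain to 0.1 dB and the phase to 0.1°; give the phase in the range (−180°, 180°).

At s = jω = j4159:
zero at origin: s = j4159 → |·| = 4159, ∠ = 90.00°
pole (s+20): 20 + j4159 → |·| = √(20²+4159²) = √17297681 ≈ 4159, ∠ = arctan(4159/20) ≈ 89.72°
pole (s+992): 992 + j4159 → |·| = √(992²+4159²) = √18281345 ≈ 4275.7, ∠ = arctan(4159/992) ≈ 76.58°
|T| = 10 · 4159 / 1.7783e+07 ≈ 0.0023388
Gain = 20 log₁₀(0.0023388) ≈ -52.62 dB
∠T = 90.00° − 166.30° = -76.30°

-52.6 dB, -76.3°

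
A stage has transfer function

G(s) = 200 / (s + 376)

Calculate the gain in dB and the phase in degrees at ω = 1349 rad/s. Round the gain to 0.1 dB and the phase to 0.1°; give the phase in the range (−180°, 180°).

-16.9 dB, -74.4°

At s = jω = j1349:
pole (s+376): 376 + j1349 → |·| = √(376²+1349²) = √1961177 ≈ 1400.4, ∠ = arctan(1349/376) ≈ 74.43°
|G| = 200 / 1400.4 ≈ 0.14282
Gain = 20 log₁₀(0.14282) ≈ -16.90 dB
∠G = 0.00° − 74.43° = -74.43°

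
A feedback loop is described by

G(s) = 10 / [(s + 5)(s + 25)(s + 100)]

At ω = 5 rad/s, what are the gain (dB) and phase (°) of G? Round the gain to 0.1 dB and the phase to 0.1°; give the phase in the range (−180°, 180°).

-65.1 dB, -59.2°

At s = jω = j5:
pole (s+5): 5 + j5 → |·| = √(5²+5²) = √50 ≈ 7.0711, ∠ = arctan(5/5) ≈ 45.00°
pole (s+25): 25 + j5 → |·| = √(25²+5²) = √650 ≈ 25.495, ∠ = arctan(5/25) ≈ 11.31°
pole (s+100): 100 + j5 → |·| = √(100²+5²) = √10025 ≈ 100.12, ∠ = arctan(5/100) ≈ 2.86°
|G| = 10 / 18049 ≈ 0.00055405
Gain = 20 log₁₀(0.00055405) ≈ -65.13 dB
∠G = 0.00° − 59.17° = -59.17°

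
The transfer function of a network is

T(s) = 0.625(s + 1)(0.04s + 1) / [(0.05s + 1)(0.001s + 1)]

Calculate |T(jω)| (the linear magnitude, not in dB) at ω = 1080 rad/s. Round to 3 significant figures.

At ω = 1080 rad/s:
zero (1 + j1080·1) = 1 + j1080 → |·| ≈ 1080, ∠ ≈ 89.95°
zero (1 + j1080·0.04) = 1 + j43.2 → |·| ≈ 43.212, ∠ ≈ 88.67°
pole (1 + j1080·0.05) = 1 + j54 → |·| ≈ 54.009, ∠ ≈ 88.94°
pole (1 + j1080·0.001) = 1 + j1.08 → |·| ≈ 1.4719, ∠ ≈ 47.20°
|T| = 0.625 · 1080 · 43.212 / (54.009 · 1.4719) ≈ 366.91

367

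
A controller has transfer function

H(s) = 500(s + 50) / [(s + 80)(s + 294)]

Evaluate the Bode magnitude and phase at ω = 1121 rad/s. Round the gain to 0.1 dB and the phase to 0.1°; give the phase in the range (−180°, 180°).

At s = jω = j1121:
zero (s+50): 50 + j1121 → |·| = √(50²+1121²) = √1259141 ≈ 1122.1, ∠ = arctan(1121/50) ≈ 87.45°
pole (s+80): 80 + j1121 → |·| = √(80²+1121²) = √1263041 ≈ 1123.9, ∠ = arctan(1121/80) ≈ 85.92°
pole (s+294): 294 + j1121 → |·| = √(294²+1121²) = √1343077 ≈ 1158.9, ∠ = arctan(1121/294) ≈ 75.30°
|H| = 500 · 1122.1 / 1.3025e+06 ≈ 0.43075
Gain = 20 log₁₀(0.43075) ≈ -7.32 dB
∠H = 87.45° − 161.22° = -73.77°

-7.3 dB, -73.8°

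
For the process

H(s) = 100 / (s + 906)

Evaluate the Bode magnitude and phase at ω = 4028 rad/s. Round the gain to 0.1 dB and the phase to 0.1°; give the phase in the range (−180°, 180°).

Substitute s = j4028:
Numerator: 100 = 100 + j0
Denominator: (j4028) + 906 = 906 + j4028
|N| = √(100² + 0²) ≈ 100, ∠N ≈ 0.00°
|D| = √(906² + 4028²) ≈ 4128.6, ∠D ≈ 77.32°
|H| = 100 / 4128.6 ≈ 0.024221
Gain = 20 log₁₀(0.024221) ≈ -32.32 dB
∠H = 0.00° − 77.32° = -77.32°

-32.3 dB, -77.3°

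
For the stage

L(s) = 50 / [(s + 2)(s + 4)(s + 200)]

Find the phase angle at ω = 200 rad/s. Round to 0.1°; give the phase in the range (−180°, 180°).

At s = jω = j200:
pole (s+2): 2 + j200 → |·| = √(2²+200²) = √40004 ≈ 200.01, ∠ = arctan(200/2) ≈ 89.43°
pole (s+4): 4 + j200 → |·| = √(4²+200²) = √40016 ≈ 200.04, ∠ = arctan(200/4) ≈ 88.85°
pole (s+200): 200 + j200 → |·| = √(200²+200²) = √80000 ≈ 282.84, ∠ = arctan(200/200) ≈ 45.00°
∠L = 0.00° − 223.28° = -223.28° ≡ 136.72° (principal value)

136.7°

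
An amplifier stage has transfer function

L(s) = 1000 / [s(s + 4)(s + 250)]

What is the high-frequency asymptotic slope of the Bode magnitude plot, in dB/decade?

-60 dB/decade

Each pole contributes −20 dB/decade at high frequency; each zero contributes +20 dB/decade.
Net: 0 zero(s) − 3 pole(s) → -60 dB/decade.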